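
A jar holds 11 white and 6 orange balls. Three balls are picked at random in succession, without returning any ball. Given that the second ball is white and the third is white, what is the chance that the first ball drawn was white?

P(first=white and the second ball is white and the third is white) = (11/17)·(10/16)·(9/15) = 33/136.
P(E) = Σ over first color = 33/136 + 11/68 = 55/136.
By Bayes, P(first=white | E) = 33/136 / 55/136 = 3/5 ≈ 0.6000.

3/5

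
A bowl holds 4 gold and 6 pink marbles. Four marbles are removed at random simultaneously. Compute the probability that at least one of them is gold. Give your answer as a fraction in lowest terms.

Use the complement: P(at least one gold) = 1 − P(no gold).
P(none) = C(6,4)/C(10,4) = 15/210.
So P = 1 − 15/210 = 13/14 ≈ 0.9286.

13/14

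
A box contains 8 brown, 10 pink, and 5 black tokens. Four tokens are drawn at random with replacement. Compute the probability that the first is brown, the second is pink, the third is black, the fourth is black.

Multiply the conditional probability of each draw in order, with replacement (the composition resets each draw).
P = (8/23) · (10/23) · (5/23) · (5/23) = 2000/279841 ≈ 0.0071.

2000/279841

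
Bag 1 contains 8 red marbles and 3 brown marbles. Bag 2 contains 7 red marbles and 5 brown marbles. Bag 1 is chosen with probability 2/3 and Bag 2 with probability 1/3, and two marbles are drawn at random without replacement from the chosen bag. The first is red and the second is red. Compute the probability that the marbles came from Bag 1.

P(E | Bag 1) = 28/55; P(E | Bag 2) = 7/22.
P(E) = 2/3·28/55 + 1/3·7/22 = 49/110.
By Bayes' rule, P(Bag 1 | E) = 56/165 / 49/110 = 16/21 ≈ 0.7619.

16/21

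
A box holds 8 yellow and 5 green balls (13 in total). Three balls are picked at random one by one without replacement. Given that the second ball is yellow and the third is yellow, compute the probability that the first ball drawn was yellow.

6/11

P(first=yellow and the second ball is yellow and the third is yellow) = (8/13)·(7/12)·(6/11) = 28/143.
P(E) = Σ over first color = 28/143 + 70/429 = 14/39.
By Bayes, P(first=yellow | E) = 28/143 / 14/39 = 6/11 ≈ 0.5455.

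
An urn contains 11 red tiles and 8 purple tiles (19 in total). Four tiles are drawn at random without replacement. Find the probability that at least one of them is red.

Use the complement: P(at least one red) = 1 − P(no red).
P(none) = C(8,4)/C(19,4) = 70/3876.
So P = 1 − 70/3876 = 1903/1938 ≈ 0.9819.

1903/1938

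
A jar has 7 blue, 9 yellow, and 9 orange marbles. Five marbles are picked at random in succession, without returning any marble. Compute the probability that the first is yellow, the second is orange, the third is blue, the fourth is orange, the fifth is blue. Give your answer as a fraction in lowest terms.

Multiply the conditional probability of each draw in order, without replacement, so each draw removes one from its color and from the total.
P = (9/25) · (9/24) · (7/23) · (8/22) · (6/21) = 27/6325 ≈ 0.0043.

27/6325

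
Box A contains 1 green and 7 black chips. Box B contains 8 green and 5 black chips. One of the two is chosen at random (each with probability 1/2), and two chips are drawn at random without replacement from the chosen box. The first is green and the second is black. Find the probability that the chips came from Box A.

39/119

P(E | Box A) = 1/8; P(E | Box B) = 10/39.
P(E) = 1/2·1/8 + 1/2·10/39 = 119/624.
By Bayes' rule, P(Box A | E) = 1/16 / 119/624 = 39/119 ≈ 0.3277.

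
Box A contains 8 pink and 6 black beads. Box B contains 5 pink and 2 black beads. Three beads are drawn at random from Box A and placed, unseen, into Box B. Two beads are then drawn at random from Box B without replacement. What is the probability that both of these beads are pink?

1774/4095

Condition on how many of the transferred beads are pink (from Box A: 8 pink of 14; then Box B has 10 total).
  0 pink: C(8,0)C(6,3)/C(14,3) = 5/91; then P = C(5,2)/C(10,2) = 2/9
  1 pink: C(8,1)C(6,2)/C(14,3) = 30/91; then P = C(6,2)/C(10,2) = 1/3
  2 pink: C(8,2)C(6,1)/C(14,3) = 6/13; then P = C(7,2)/C(10,2) = 7/15
  3 pink: C(8,3)C(6,0)/C(14,3) = 2/13; then P = C(8,2)/C(10,2) = 28/45
P(both pink) = 1774/4095 ≈ 0.4332.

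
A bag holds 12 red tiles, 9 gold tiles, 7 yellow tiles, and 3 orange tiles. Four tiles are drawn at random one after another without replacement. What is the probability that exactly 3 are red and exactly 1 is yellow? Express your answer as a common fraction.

44/899

Unordered draws without replacement: count favorable combinations over C(31,4).
Favorable = C(12,3) · C(9,0) · C(7,1) · C(3,0) = 1540; total = C(31,4) = 31465.
P = 1540/31465 = 44/899 ≈ 0.0489.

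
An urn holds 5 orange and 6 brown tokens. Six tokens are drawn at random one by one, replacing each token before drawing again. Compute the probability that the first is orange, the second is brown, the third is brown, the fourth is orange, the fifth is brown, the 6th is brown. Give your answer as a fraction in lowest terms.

Multiply the conditional probability of each draw in order, with replacement (the composition resets each draw).
P = (5/11) · (6/11) · (6/11) · (5/11) · (6/11) · (6/11) = 32400/1771561 ≈ 0.0183.

32400/1771561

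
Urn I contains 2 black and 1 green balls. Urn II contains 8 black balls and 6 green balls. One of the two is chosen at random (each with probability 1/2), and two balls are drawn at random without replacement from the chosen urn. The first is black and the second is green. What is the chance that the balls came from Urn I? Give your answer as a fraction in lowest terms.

P(E | Urn I) = 1/3; P(E | Urn II) = 24/91.
P(E) = 1/2·1/3 + 1/2·24/91 = 163/546.
By Bayes' rule, P(Urn I | E) = 1/6 / 163/546 = 91/163 ≈ 0.5583.

91/163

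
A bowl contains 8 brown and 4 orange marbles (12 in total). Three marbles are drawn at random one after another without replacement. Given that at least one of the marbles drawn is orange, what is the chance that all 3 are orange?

1/41

P(all 3 orange) = C(4,3)/C(12,3) = 1/55; P(at least one orange) = 1 − C(8,3)/C(12,3) = 41/55.
Since 'all 3 orange' ⊆ 'at least one orange', P(all 3 | at least one) = 1/55 / 41/55 = 1/41 ≈ 0.0244.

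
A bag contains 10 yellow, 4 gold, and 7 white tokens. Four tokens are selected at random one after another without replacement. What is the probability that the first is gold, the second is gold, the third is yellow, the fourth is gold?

Multiply the conditional probability of each draw in order, without replacement, so each draw removes one from its color and from the total.
P = (4/21) · (3/20) · (10/19) · (2/18) = 2/1197 ≈ 0.0017.

2/1197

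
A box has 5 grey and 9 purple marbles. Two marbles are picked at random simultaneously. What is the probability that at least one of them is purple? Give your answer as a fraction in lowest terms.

81/91

Use the complement: P(at least one purple) = 1 − P(no purple).
P(none) = C(5,2)/C(14,2) = 10/91.
So P = 1 − 10/91 = 81/91 ≈ 0.8901.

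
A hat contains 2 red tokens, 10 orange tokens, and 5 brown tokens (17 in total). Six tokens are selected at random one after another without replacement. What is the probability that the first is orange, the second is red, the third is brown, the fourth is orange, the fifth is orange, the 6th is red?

5/6188

Multiply the conditional probability of each draw in order, without replacement, so each draw removes one from its color and from the total.
P = (10/17) · (2/16) · (5/15) · (9/14) · (8/13) · (1/12) = 5/6188 ≈ 0.0008.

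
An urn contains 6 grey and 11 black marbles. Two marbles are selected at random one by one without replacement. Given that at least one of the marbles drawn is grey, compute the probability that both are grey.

P(both grey) = C(6,2)/C(17,2) = 15/136; P(at least one grey) = 1 − C(11,2)/C(17,2) = 81/136.
Since 'both grey' ⊆ 'at least one grey', P(both | at least one) = 15/136 / 81/136 = 5/27 ≈ 0.1852.

5/27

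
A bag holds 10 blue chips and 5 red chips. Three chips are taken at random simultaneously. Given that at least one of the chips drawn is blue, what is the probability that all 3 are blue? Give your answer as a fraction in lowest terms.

24/89

P(all 3 blue) = C(10,3)/C(15,3) = 24/91; P(at least one blue) = 1 − C(5,3)/C(15,3) = 89/91.
Since 'all 3 blue' ⊆ 'at least one blue', P(all 3 | at least one) = 24/91 / 89/91 = 24/89 ≈ 0.2697.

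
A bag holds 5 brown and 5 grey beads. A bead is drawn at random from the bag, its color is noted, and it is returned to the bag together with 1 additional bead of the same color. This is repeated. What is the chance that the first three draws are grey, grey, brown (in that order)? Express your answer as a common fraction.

Track the composition after each reinforcement of +1.
P = (5/10) · (6/11) · (5/12) = 5/44 ≈ 0.1136.

5/44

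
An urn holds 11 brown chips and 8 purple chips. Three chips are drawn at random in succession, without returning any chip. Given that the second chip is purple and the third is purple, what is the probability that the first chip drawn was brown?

P(first=brown and the second chip is purple and the third is purple) = (11/19)·(8/18)·(7/17) = 308/2907.
P(E) = Σ over first color = 308/2907 + 56/969 = 28/171.
By Bayes, P(first=brown | E) = 308/2907 / 28/171 = 11/17 ≈ 0.6471.

11/17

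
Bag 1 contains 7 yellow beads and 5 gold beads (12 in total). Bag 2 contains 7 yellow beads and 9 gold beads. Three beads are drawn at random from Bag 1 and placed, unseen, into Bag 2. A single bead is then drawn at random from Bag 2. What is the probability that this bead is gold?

Condition on how many of the transferred beads are gold (from Bag 1: 5 gold of 12; then Bag 2 has 19 total).
  0 gold: C(5,0)C(7,3)/C(12,3) = 7/44; then P = 9/19
  1 gold: C(5,1)C(7,2)/C(12,3) = 21/44; then P = 10/19
  2 gold: C(5,2)C(7,1)/C(12,3) = 7/22; then P = 11/19
  3 gold: C(5,3)C(7,0)/C(12,3) = 1/22; then P = 12/19
P(gold from Bag 2) = 41/76 ≈ 0.5395.

41/76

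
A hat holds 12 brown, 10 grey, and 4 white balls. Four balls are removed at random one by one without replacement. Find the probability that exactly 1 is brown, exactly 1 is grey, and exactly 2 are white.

72/1495

Unordered draws without replacement: count favorable combinations over C(26,4).
Favorable = C(12,1) · C(10,1) · C(4,2) = 720; total = C(26,4) = 14950.
P = 720/14950 = 72/1495 ≈ 0.0482.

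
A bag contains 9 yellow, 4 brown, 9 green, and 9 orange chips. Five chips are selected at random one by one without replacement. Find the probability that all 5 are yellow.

Unordered draws without replacement: count favorable combinations over C(31,5).
Favorable = C(9,5) · C(4,0) · C(9,0) · C(9,0) = 126; total = C(31,5) = 169911.
P = 126/169911 = 2/2697 ≈ 0.0007.

2/2697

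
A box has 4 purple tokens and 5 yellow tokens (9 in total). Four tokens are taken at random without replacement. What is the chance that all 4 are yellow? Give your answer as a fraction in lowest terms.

5/126

Multiply the conditional probability of each draw in order, without replacement, so each draw removes one from its color and from the total.
P = (5/9) · (4/8) · (3/7) · (2/6) = 5/126 ≈ 0.0397.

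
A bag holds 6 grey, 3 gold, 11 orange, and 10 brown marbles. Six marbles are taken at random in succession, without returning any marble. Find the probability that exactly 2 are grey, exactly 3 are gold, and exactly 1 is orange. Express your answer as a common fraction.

Unordered draws without replacement: count favorable combinations over C(30,6).
Favorable = C(6,2) · C(3,3) · C(11,1) · C(10,0) = 165; total = C(30,6) = 593775.
P = 165/593775 = 11/39585 ≈ 0.0003.

11/39585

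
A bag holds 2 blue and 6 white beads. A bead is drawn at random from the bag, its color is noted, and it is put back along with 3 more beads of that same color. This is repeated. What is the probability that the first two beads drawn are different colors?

3/11

Either blue then white, or white then blue; after the first draw the total is 11.
P = (2/8)·(6/11) + (6/8)·(2/11) = 3/11 ≈ 0.2727.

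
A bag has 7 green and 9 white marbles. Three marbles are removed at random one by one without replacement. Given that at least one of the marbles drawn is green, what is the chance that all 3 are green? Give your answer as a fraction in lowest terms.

P(all 3 green) = C(7,3)/C(16,3) = 1/16; P(at least one green) = 1 − C(9,3)/C(16,3) = 17/20.
Since 'all 3 green' ⊆ 'at least one green', P(all 3 | at least one) = 1/16 / 17/20 = 5/68 ≈ 0.0735.

5/68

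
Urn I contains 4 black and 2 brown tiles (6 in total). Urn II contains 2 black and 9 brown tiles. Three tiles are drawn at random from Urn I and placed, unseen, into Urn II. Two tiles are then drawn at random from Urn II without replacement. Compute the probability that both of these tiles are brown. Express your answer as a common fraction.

Condition on how many of the transferred tiles are brown (from Urn I: 2 brown of 6; then Urn II has 14 total).
  0 brown: C(2,0)C(4,3)/C(6,3) = 1/5; then P = C(9,2)/C(14,2) = 36/91
  1 brown: C(2,1)C(4,2)/C(6,3) = 3/5; then P = C(10,2)/C(14,2) = 45/91
  2 brown: C(2,2)C(4,1)/C(6,3) = 1/5; then P = C(11,2)/C(14,2) = 55/91
P(both brown) = 226/455 ≈ 0.4967.

226/455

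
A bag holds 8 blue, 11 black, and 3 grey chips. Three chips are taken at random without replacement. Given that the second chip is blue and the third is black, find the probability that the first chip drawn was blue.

7/20

P(first=blue and the second chip is blue and the third is black) = (8/22)·(7/21)·(11/20) = 1/15.
P(E) = Σ over first color = 1/15 + 2/21 + 1/35 = 4/21.
By Bayes, P(first=blue | E) = 1/15 / 4/21 = 7/20 ≈ 0.3500.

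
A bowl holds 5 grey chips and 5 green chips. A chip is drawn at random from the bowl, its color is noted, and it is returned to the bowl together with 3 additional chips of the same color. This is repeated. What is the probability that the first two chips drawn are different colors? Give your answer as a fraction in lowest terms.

Either grey then green, or green then grey; after the first draw the total is 13.
P = (5/10)·(5/13) + (5/10)·(5/13) = 5/13 ≈ 0.3846.

5/13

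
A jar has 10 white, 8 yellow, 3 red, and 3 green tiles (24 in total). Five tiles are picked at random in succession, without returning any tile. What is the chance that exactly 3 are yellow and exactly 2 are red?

1/253

Unordered draws without replacement: count favorable combinations over C(24,5).
Favorable = C(10,0) · C(8,3) · C(3,2) · C(3,0) = 168; total = C(24,5) = 42504.
P = 168/42504 = 1/253 ≈ 0.0040.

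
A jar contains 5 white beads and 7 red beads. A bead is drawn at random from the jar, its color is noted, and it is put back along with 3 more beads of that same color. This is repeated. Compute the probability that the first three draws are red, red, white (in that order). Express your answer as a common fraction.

Track the composition after each reinforcement of +3.
P = (7/12) · (10/15) · (5/18) = 35/324 ≈ 0.1080.

35/324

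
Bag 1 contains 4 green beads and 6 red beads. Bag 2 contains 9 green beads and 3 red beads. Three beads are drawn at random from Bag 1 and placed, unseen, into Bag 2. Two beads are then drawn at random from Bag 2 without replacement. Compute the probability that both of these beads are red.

Condition on how many of the transferred beads are red (from Bag 1: 6 red of 10; then Bag 2 has 15 total).
  0 red: C(6,0)C(4,3)/C(10,3) = 1/30; then P = C(3,2)/C(15,2) = 1/35
  1 red: C(6,1)C(4,2)/C(10,3) = 3/10; then P = C(4,2)/C(15,2) = 2/35
  2 red: C(6,2)C(4,1)/C(10,3) = 1/2; then P = C(5,2)/C(15,2) = 2/21
  3 red: C(6,3)C(4,0)/C(10,3) = 1/6; then P = C(6,2)/C(15,2) = 1/7
P(both red) = 47/525 ≈ 0.0895.

47/525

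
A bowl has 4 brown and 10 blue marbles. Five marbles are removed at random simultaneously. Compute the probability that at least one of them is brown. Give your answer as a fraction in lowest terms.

125/143

Use the complement: P(at least one brown) = 1 − P(no brown).
P(none) = C(10,5)/C(14,5) = 252/2002.
So P = 1 − 252/2002 = 125/143 ≈ 0.8741.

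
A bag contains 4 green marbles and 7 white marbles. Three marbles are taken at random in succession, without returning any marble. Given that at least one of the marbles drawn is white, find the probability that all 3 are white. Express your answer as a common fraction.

5/23

P(all 3 white) = C(7,3)/C(11,3) = 7/33; P(at least one white) = 1 − C(4,3)/C(11,3) = 161/165.
Since 'all 3 white' ⊆ 'at least one white', P(all 3 | at least one) = 7/33 / 161/165 = 5/23 ≈ 0.2174.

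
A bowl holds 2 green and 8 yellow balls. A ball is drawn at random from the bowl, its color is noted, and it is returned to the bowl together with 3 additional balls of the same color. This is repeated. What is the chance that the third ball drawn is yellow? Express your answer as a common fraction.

4/5

Sum over the four possibilities for the first two draws (yellow/not-yellow each), tracking how the yellow count and total change by +3 per draw.
P(third is yellow) = 4/5 ≈ 0.8000. (In a Pólya urn every draw has the same marginal probability 8/10.)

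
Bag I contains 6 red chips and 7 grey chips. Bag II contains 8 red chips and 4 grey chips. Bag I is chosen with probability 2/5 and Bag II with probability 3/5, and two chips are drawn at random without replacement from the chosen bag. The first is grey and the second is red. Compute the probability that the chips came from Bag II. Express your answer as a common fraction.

P(E | Bag I) = 7/26; P(E | Bag II) = 8/33.
P(E) = 2/5·7/26 + 3/5·8/33 = 181/715.
By Bayes' rule, P(Bag II | E) = 8/55 / 181/715 = 104/181 ≈ 0.5746.

104/181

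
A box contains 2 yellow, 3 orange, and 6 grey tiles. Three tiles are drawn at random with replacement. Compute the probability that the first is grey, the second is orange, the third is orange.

54/1331

Multiply the conditional probability of each draw in order, with replacement (the composition resets each draw).
P = (6/11) · (3/11) · (3/11) = 54/1331 ≈ 0.0406.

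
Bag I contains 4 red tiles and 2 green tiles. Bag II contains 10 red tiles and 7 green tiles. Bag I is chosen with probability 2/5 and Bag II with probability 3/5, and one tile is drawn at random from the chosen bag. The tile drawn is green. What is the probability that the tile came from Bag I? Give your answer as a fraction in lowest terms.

P(green | Bag I) = 1/3; P(green | Bag II) = 7/17.
P(green) = 2/5·1/3 + 3/5·7/17 = 97/255.
By Bayes' rule, P(Bag I | green) = 2/15 / 97/255 = 34/97 ≈ 0.3505.

34/97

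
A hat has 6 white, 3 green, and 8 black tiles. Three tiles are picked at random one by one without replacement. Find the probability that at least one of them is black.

Use the complement: P(at least one black) = 1 − P(no black).
P(none) = C(9,3)/C(17,3) = 84/680.
So P = 1 − 84/680 = 149/170 ≈ 0.8765.

149/170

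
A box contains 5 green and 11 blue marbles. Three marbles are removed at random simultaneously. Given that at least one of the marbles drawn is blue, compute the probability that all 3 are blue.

P(all 3 blue) = C(11,3)/C(16,3) = 33/112; P(at least one blue) = 1 − C(5,3)/C(16,3) = 55/56.
Since 'all 3 blue' ⊆ 'at least one blue', P(all 3 | at least one) = 33/112 / 55/56 = 3/10 ≈ 0.3000.

3/10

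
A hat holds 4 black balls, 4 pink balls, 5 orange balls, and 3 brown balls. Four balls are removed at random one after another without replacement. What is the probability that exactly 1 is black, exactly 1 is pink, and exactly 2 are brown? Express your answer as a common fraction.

12/455

Unordered draws without replacement: count favorable combinations over C(16,4).
Favorable = C(4,1) · C(4,1) · C(5,0) · C(3,2) = 48; total = C(16,4) = 1820.
P = 48/1820 = 12/455 ≈ 0.0264.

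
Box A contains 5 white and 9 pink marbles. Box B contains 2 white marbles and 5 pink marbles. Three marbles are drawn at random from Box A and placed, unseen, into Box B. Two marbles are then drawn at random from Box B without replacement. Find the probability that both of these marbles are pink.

3791/8190

Condition on how many of the transferred marbles are pink (from Box A: 9 pink of 14; then Box B has 10 total).
  0 pink: C(9,0)C(5,3)/C(14,3) = 5/182; then P = C(5,2)/C(10,2) = 2/9
  1 pink: C(9,1)C(5,2)/C(14,3) = 45/182; then P = C(6,2)/C(10,2) = 1/3
  2 pink: C(9,2)C(5,1)/C(14,3) = 45/91; then P = C(7,2)/C(10,2) = 7/15
  3 pink: C(9,3)C(5,0)/C(14,3) = 3/13; then P = C(8,2)/C(10,2) = 28/45
P(both pink) = 3791/8190 ≈ 0.4629.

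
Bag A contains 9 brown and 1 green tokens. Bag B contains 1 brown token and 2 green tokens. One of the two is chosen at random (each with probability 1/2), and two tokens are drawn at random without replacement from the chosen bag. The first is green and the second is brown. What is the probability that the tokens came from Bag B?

P(E | Bag A) = 1/10; P(E | Bag B) = 1/3.
P(E) = 1/2·1/10 + 1/2·1/3 = 13/60.
By Bayes' rule, P(Bag B | E) = 1/6 / 13/60 = 10/13 ≈ 0.7692.

10/13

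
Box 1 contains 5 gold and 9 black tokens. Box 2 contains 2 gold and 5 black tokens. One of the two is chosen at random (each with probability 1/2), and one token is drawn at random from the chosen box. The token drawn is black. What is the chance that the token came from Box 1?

9/19

P(black | Box 1) = 9/14; P(black | Box 2) = 5/7.
P(black) = 1/2·9/14 + 1/2·5/7 = 19/28.
By Bayes' rule, P(Box 1 | black) = 9/28 / 19/28 = 9/19 ≈ 0.4737.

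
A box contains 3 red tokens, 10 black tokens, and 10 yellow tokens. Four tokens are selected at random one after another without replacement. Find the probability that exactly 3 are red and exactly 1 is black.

2/1771

Unordered draws without replacement: count favorable combinations over C(23,4).
Favorable = C(3,3) · C(10,1) · C(10,0) = 10; total = C(23,4) = 8855.
P = 10/8855 = 2/1771 ≈ 0.0011.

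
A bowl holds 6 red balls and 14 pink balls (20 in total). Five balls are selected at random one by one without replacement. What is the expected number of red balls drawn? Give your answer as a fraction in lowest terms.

3/2

By linearity of expectation, E[X] = Σ P(draw i is red); by symmetry each draw (even without replacement) has P(red) = 6/20.
E[X] = 5 · 6/20 = 3/2 ≈ 1.5000.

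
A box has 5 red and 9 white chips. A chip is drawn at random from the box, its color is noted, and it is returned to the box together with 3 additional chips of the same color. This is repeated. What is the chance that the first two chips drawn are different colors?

45/119

Either white then red, or red then white; after the first draw the total is 17.
P = (9/14)·(5/17) + (5/14)·(9/17) = 45/119 ≈ 0.3782.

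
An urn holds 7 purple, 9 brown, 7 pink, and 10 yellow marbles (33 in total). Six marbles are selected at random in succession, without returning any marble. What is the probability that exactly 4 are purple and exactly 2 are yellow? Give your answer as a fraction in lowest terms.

Unordered draws without replacement: count favorable combinations over C(33,6).
Favorable = C(7,4) · C(9,0) · C(7,0) · C(10,2) = 1575; total = C(33,6) = 1107568.
P = 1575/1107568 = 225/158224 ≈ 0.0014.

225/158224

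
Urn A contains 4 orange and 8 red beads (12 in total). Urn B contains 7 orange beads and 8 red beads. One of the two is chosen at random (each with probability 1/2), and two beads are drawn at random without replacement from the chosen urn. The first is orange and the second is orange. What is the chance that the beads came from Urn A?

5/16

P(E | Urn A) = 1/11; P(E | Urn B) = 1/5.
P(E) = 1/2·1/11 + 1/2·1/5 = 8/55.
By Bayes' rule, P(Urn A | E) = 1/22 / 8/55 = 5/16 ≈ 0.3125.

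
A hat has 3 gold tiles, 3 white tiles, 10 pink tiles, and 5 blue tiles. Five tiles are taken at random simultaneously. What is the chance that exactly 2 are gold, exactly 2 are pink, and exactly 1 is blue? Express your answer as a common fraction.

Unordered draws without replacement: count favorable combinations over C(21,5).
Favorable = C(3,2) · C(3,0) · C(10,2) · C(5,1) = 675; total = C(21,5) = 20349.
P = 675/20349 = 75/2261 ≈ 0.0332.

75/2261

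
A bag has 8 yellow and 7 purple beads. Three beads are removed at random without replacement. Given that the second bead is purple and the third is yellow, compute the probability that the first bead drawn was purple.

P(first=purple and the second bead is purple and the third is yellow) = (7/15)·(6/14)·(8/13) = 8/65.
P(E) = Σ over first color = 28/195 + 8/65 = 4/15.
By Bayes, P(first=purple | E) = 8/65 / 4/15 = 6/13 ≈ 0.4615.

6/13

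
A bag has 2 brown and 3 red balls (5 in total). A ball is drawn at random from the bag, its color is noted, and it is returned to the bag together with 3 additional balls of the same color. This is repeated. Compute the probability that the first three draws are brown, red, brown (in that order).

Track the composition after each reinforcement of +3.
P = (2/5) · (3/8) · (5/11) = 3/44 ≈ 0.0682.

3/44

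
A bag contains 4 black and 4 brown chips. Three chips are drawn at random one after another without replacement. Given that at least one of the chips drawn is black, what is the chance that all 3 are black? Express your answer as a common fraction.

P(all 3 black) = C(4,3)/C(8,3) = 1/14; P(at least one black) = 1 − C(4,3)/C(8,3) = 13/14.
Since 'all 3 black' ⊆ 'at least one black', P(all 3 | at least one) = 1/14 / 13/14 = 1/13 ≈ 0.0769.

1/13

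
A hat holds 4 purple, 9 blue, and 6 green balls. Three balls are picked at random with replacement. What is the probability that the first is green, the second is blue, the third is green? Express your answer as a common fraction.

324/6859

Multiply the conditional probability of each draw in order, with replacement (the composition resets each draw).
P = (6/19) · (9/19) · (6/19) = 324/6859 ≈ 0.0472.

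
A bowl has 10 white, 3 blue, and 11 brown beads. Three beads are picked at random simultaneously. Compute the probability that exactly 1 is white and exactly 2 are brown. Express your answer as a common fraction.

Unordered draws without replacement: count favorable combinations over C(24,3).
Favorable = C(10,1) · C(3,0) · C(11,2) = 550; total = C(24,3) = 2024.
P = 550/2024 = 25/92 ≈ 0.2717.

25/92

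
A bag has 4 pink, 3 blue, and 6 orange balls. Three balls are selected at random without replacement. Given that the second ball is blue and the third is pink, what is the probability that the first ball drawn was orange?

6/11

P(first=orange and the second ball is blue and the third is pink) = (6/13)·(3/12)·(4/11) = 6/143.
P(E) = Σ over first color = 3/143 + 2/143 + 6/143 = 1/13.
By Bayes, P(first=orange | E) = 6/143 / 1/13 = 6/11 ≈ 0.5455.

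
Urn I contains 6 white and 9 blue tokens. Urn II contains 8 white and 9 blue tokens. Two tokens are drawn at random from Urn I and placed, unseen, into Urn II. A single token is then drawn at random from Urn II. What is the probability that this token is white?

44/95

Condition on how many of the transferred tokens are white (from Urn I: 6 white of 15; then Urn II has 19 total).
  0 white: C(6,0)C(9,2)/C(15,2) = 12/35; then P = 8/19
  1 white: C(6,1)C(9,1)/C(15,2) = 18/35; then P = 9/19
  2 white: C(6,2)C(9,0)/C(15,2) = 1/7; then P = 10/19
P(white from Urn II) = 44/95 ≈ 0.4632.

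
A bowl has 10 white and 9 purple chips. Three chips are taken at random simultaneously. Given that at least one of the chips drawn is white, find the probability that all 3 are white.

P(all 3 white) = C(10,3)/C(19,3) = 40/323; P(at least one white) = 1 − C(9,3)/C(19,3) = 295/323.
Since 'all 3 white' ⊆ 'at least one white', P(all 3 | at least one) = 40/323 / 295/323 = 8/59 ≈ 0.1356.

8/59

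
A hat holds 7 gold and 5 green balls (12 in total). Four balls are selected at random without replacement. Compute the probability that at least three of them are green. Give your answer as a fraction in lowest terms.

Sum the hypergeometric tail for j = 3,…,4 green balls.
Favorable = C(5,3)·C(7,1) + C(5,4)·C(7,0) = 75; total = C(12,4) = 495.
P = 75/495 = 5/33 ≈ 0.1515.

5/33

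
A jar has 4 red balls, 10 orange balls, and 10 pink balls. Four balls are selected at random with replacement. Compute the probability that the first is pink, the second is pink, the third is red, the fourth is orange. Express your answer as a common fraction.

Multiply the conditional probability of each draw in order, with replacement (the composition resets each draw).
P = (10/24) · (10/24) · (4/24) · (10/24) = 125/10368 ≈ 0.0121.

125/10368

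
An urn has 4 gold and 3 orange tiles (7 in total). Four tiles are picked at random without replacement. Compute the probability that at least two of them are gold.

Sum the hypergeometric tail for j = 2,…,4 gold tiles.
Favorable = C(4,2)·C(3,2) + C(4,3)·C(3,1) + C(4,4)·C(3,0) = 31; total = C(7,4) = 35.
P = 31/35 = 31/35 ≈ 0.8857.

31/35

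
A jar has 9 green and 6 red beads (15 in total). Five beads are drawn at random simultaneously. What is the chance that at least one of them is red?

137/143

Use the complement: P(at least one red) = 1 − P(no red).
P(none) = C(9,5)/C(15,5) = 126/3003.
So P = 1 − 126/3003 = 137/143 ≈ 0.9580.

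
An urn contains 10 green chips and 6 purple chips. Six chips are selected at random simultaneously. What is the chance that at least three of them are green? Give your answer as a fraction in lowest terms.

Sum the hypergeometric tail for j = 3,…,6 green chips.
Favorable = C(10,3)·C(6,3) + C(10,4)·C(6,2) + C(10,5)·C(6,1) + C(10,6)·C(6,0) = 7272; total = C(16,6) = 8008.
P = 7272/8008 = 909/1001 ≈ 0.9081.

909/1001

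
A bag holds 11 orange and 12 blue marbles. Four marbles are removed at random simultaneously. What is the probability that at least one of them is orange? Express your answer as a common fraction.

152/161

Use the complement: P(at least one orange) = 1 − P(no orange).
P(none) = C(12,4)/C(23,4) = 495/8855.
So P = 1 − 495/8855 = 152/161 ≈ 0.9441.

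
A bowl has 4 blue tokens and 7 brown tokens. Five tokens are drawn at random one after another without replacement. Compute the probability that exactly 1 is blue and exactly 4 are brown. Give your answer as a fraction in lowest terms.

Unordered draws without replacement: count favorable combinations over C(11,5).
Favorable = C(4,1) · C(7,4) = 140; total = C(11,5) = 462.
P = 140/462 = 10/33 ≈ 0.3030.

10/33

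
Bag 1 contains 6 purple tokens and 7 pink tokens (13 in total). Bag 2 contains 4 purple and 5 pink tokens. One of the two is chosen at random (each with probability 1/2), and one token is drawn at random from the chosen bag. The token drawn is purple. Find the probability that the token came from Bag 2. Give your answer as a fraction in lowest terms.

26/53

P(purple | Bag 1) = 6/13; P(purple | Bag 2) = 4/9.
P(purple) = 1/2·6/13 + 1/2·4/9 = 53/117.
By Bayes' rule, P(Bag 2 | purple) = 2/9 / 53/117 = 26/53 ≈ 0.4906.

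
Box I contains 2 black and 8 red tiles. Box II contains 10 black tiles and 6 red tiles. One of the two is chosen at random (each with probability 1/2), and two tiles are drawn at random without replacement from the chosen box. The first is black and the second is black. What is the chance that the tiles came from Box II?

P(E | Box I) = 1/45; P(E | Box II) = 3/8.
P(E) = 1/2·1/45 + 1/2·3/8 = 143/720.
By Bayes' rule, P(Box II | E) = 3/16 / 143/720 = 135/143 ≈ 0.9441.

135/143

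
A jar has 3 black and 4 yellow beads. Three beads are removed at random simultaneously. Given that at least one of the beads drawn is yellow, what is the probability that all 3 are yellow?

2/17

P(all 3 yellow) = C(4,3)/C(7,3) = 4/35; P(at least one yellow) = 1 − C(3,3)/C(7,3) = 34/35.
Since 'all 3 yellow' ⊆ 'at least one yellow', P(all 3 | at least one) = 4/35 / 34/35 = 2/17 ≈ 0.1176.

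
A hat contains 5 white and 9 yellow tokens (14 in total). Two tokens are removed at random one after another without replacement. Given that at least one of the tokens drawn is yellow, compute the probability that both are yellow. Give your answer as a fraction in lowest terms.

P(both yellow) = C(9,2)/C(14,2) = 36/91; P(at least one yellow) = 1 − C(5,2)/C(14,2) = 81/91.
Since 'both yellow' ⊆ 'at least one yellow', P(both | at least one) = 36/91 / 81/91 = 4/9 ≈ 0.4444.

4/9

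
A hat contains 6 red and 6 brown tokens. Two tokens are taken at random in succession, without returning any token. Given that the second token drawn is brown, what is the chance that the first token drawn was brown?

5/11

P(first=brown and the second token drawn is brown) = (6/12)·(5/11) = 5/22.
P(the second token drawn is brown) = Σ over first color = 3/11 + 5/22 = 1/2.
By Bayes, P(first=brown | the second token drawn is brown) = 5/22 / 1/2 = 5/11 ≈ 0.4545.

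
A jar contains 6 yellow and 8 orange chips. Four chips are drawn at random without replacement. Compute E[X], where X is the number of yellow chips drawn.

By linearity of expectation, E[X] = Σ P(draw i is yellow); by symmetry each draw (even without replacement) has P(yellow) = 6/14.
E[X] = 4 · 6/14 = 12/7 ≈ 1.7143.

12/7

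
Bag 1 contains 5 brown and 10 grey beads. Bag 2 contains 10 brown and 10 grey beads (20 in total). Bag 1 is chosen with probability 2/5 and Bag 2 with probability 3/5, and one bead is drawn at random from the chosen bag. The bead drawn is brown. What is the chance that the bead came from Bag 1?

4/13

P(brown | Bag 1) = 1/3; P(brown | Bag 2) = 1/2.
P(brown) = 2/5·1/3 + 3/5·1/2 = 13/30.
By Bayes' rule, P(Bag 1 | brown) = 2/15 / 13/30 = 4/13 ≈ 0.3077.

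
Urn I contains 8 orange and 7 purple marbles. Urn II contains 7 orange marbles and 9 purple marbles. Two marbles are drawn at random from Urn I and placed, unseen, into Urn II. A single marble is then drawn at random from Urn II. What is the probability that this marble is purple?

Condition on how many of the transferred marbles are purple (from Urn I: 7 purple of 15; then Urn II has 18 total).
  0 purple: C(7,0)C(8,2)/C(15,2) = 4/15; then P = 9/18
  1 purple: C(7,1)C(8,1)/C(15,2) = 8/15; then P = 10/18
  2 purple: C(7,2)C(8,0)/C(15,2) = 1/5; then P = 11/18
P(purple from Urn II) = 149/270 ≈ 0.5519.

149/270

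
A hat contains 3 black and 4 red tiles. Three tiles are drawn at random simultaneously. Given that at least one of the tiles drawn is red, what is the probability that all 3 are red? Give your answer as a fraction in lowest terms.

2/17

P(all 3 red) = C(4,3)/C(7,3) = 4/35; P(at least one red) = 1 − C(3,3)/C(7,3) = 34/35.
Since 'all 3 red' ⊆ 'at least one red', P(all 3 | at least one) = 4/35 / 34/35 = 2/17 ≈ 0.1176.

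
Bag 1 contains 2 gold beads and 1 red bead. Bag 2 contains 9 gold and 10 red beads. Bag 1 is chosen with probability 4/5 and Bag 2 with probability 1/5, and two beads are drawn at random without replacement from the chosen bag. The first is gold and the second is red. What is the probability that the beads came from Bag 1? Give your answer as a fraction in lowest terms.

P(E | Bag 1) = 1/3; P(E | Bag 2) = 5/19.
P(E) = 4/5·1/3 + 1/5·5/19 = 91/285.
By Bayes' rule, P(Bag 1 | E) = 4/15 / 91/285 = 76/91 ≈ 0.8352.

76/91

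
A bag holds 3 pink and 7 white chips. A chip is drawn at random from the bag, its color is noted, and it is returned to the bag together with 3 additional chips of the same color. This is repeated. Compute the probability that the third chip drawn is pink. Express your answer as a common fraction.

3/10

Sum over the four possibilities for the first two draws (pink/not-pink each), tracking how the pink count and total change by +3 per draw.
P(third is pink) = 3/10 ≈ 0.3000. (In a Pólya urn every draw has the same marginal probability 3/10.)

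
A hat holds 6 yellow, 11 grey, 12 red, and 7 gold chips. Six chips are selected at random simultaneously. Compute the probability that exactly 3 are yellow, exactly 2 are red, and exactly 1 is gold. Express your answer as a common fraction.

5/1054

Unordered draws without replacement: count favorable combinations over C(36,6).
Favorable = C(6,3) · C(11,0) · C(12,2) · C(7,1) = 9240; total = C(36,6) = 1947792.
P = 9240/1947792 = 5/1054 ≈ 0.0047.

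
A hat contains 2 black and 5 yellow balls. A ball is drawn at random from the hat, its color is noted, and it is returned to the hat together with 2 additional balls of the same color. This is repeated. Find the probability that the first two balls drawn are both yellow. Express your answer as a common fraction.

5/9

After a yellow draw the hat holds 7 yellow out of 9.
P = (5/7)·(7/9) = 5/9 ≈ 0.5556.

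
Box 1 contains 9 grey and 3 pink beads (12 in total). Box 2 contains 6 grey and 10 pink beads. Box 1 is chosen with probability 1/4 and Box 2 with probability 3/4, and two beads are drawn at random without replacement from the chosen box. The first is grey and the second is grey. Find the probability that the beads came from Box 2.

P(E | Box 1) = 6/11; P(E | Box 2) = 1/8.
P(E) = 1/4·6/11 + 3/4·1/8 = 81/352.
By Bayes' rule, P(Box 2 | E) = 3/32 / 81/352 = 11/27 ≈ 0.4074.

11/27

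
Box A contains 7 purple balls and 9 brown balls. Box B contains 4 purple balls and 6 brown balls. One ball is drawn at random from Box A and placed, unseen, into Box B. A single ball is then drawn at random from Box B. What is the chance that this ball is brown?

105/176

Condition on how many of the transferred balls are brown (from Box A: 9 brown of 16; then Box B has 11 total).
  0 brown: C(9,0)C(7,1)/C(16,1) = 7/16; then P = 6/11
  1 brown: C(9,1)C(7,0)/C(16,1) = 9/16; then P = 7/11
P(brown from Box B) = 105/176 ≈ 0.5966.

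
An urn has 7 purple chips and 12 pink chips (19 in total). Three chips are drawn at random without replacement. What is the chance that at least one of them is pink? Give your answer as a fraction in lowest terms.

934/969

Use the complement: P(at least one pink) = 1 − P(no pink).
P(none) = C(7,3)/C(19,3) = 35/969.
So P = 1 − 35/969 = 934/969 ≈ 0.9639.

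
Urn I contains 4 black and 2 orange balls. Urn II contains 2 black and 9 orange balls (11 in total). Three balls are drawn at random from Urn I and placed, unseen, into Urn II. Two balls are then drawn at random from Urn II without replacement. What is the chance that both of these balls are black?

31/455

Condition on how many of the transferred balls are black (from Urn I: 4 black of 6; then Urn II has 14 total).
  1 black: C(4,1)C(2,2)/C(6,3) = 1/5; then P = C(3,2)/C(14,2) = 3/91
  2 black: C(4,2)C(2,1)/C(6,3) = 3/5; then P = C(4,2)/C(14,2) = 6/91
  3 black: C(4,3)C(2,0)/C(6,3) = 1/5; then P = C(5,2)/C(14,2) = 10/91
P(both black) = 31/455 ≈ 0.0681.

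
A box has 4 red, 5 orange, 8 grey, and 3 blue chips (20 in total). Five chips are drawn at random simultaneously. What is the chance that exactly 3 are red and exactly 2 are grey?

Unordered draws without replacement: count favorable combinations over C(20,5).
Favorable = C(4,3) · C(5,0) · C(8,2) · C(3,0) = 112; total = C(20,5) = 15504.
P = 112/15504 = 7/969 ≈ 0.0072.

7/969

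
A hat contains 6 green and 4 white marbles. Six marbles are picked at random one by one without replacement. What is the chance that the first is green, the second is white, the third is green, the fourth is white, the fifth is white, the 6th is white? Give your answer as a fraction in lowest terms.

Multiply the conditional probability of each draw in order, without replacement, so each draw removes one from its color and from the total.
P = (6/10) · (4/9) · (5/8) · (3/7) · (2/6) · (1/5) = 1/210 ≈ 0.0048.

1/210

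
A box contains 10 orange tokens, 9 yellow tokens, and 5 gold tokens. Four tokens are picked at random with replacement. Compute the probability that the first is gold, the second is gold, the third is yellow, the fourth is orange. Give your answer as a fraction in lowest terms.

125/18432

Multiply the conditional probability of each draw in order, with replacement (the composition resets each draw).
P = (5/24) · (5/24) · (9/24) · (10/24) = 125/18432 ≈ 0.0068.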